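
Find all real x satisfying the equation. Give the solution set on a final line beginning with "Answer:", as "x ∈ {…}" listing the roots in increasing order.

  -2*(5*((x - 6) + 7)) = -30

Step 1. [-2*(5*((x - 6) + 7)) = -30] -2 out front; divide by -2, so div: 5*((x - 6) + 7) = 15.
Step 2. [5*((x - 6) + 7) = 15] 5·(inner) — divide through by 5, so div: (x - 6) + 7 = 3.
Step 3. [(x - 6) + 7 = 3] 7 comes off first (subtract 7) ⇒ sub: x - 6 = -4.
Step 4. [x - 6 = -4] add 6: x sits inside (… - 6). So sub: x = 2.

Answer: x ∈ {2}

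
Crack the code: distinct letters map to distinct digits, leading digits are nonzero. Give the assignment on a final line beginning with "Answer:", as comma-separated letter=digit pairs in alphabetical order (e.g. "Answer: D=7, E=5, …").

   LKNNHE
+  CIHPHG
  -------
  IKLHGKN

Step 1. [col 1: E + G ≡ N (mod 10)] column 1 (E + G ≡ N (mod 10), carry-in 0) doesn't pin E yet; pick E=2 and continue. So E=2.
Step 2. [col 1: E + G ≡ N (mod 10)] column 1 (E + G ≡ N (mod 10), carry-in 0) doesn't pin N yet; pick N=0 and continue, so N=0.
Step 3. [I] the sum has 7 digits but both addends have 6; that extra leading digit I is the final carry, namely 1 ⇒ I=1.
Step 4. [col 1: E + G ≡ N (mod 10)] column 1: given E=2, N=0, carry-in 0, and digits 0,1,2 already taken and all letters distinct, E+G≡N (mod 10) forces G=8. So G=8.
Step 5. [col 2: H + H ≡ K (mod 10)] column 2 (H + H ≡ K (mod 10), carry-in 1) doesn't pin K yet; pick K=3 and continue, so K=3.
Step 6. [col 2: H + H ≡ K (mod 10)] in column 2 we have H+H≡K with carry-in 1; given K=3 and digits 0,1,2,3,8 already taken and all letters distinct, that pins H to 6. So H=6.
Step 7. [col 3: N + P ≡ G (mod 10)] column 3: given N=0, G=8, carry-in 1, and digits 0,1,2,3,6,8 already taken and all letters distinct, N+P≡G (mod 10) forces P=7. So P=7.
Step 8. [col 5: K + I ≡ L (mod 10)] from column 5 (K=3, I=1, carry-in 0, digits 0,1,2,3,6,7,8 already taken and all letters distinct): L must equal 4. So L=4.
Step 9. [col 6: L + C ≡ K (mod 10)] column 6: given L=4, K=3, carry-in 0, and digits 0,1,2,3,4,6,7,8 already taken and all letters distinct, L+C≡K (mod 10) forces C=9, so C=9.

Answer: C=9, E=2, G=8, H=6, I=1, K=3, L=4, N=0, P=7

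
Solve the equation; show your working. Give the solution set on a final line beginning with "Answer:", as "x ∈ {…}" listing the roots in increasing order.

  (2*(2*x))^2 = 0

Step 1. [(2*(2*x))^2 = 0] LHS squared, RHS 0 ≥ 0: apply √ (±) ⇒ sqrt: 2*(2*x) = 0.
Step 2. [2*(2*x) = 0] divide by the outer 2, so div: 2*x = 0.
Step 3. [2*x = 0] LHS = 2·(…); ÷2 both sides. So div: x = 0.

Answer: x ∈ {0}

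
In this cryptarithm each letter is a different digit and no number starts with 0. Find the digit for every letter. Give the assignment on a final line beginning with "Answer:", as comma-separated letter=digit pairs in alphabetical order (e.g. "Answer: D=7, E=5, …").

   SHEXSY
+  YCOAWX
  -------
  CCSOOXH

Step 1. [C] C is the leading digit of a 7-digit sum of two 6-digit numbers; the final carry is exactly 1, so C=1.
Step 2. [col 1: Y + X ≡ H (mod 10)] several values work for H in column 1 (Y + X ≡ H (mod 10), carry-in 0); try H=2, so H=2.
Step 3. [col 1: Y + X ≡ H (mod 10)] several values work for X in column 1 (Y + X ≡ H (mod 10), carry-in 0); try X=5 ⇒ X=5.
Step 4. [col 1: Y + X ≡ H (mod 10)] in column 1 we have Y+X≡H with carry-in 0; given X=5, H=2 and digits 1,2,5 already taken and all letters distinct, that pins Y to 7, so Y=7.
Step 5. [col 2: S + W ≡ X (mod 10)] S=4 is one option consistent with column 2 (S + W ≡ X (mod 10), carry-in 1) — take it. So S=4.
Step 6. [col 2: S + W ≡ X (mod 10)] column 2: given S=4, X=5, carry-in 1, and digits 1,2,4,5,7 already taken and all letters distinct, S+W≡X (mod 10) forces W=0. So W=0.
Step 7. [col 3: X + A ≡ O (mod 10)] column 3 (X + A ≡ O (mod 10), carry-in 0) doesn't pin A yet; pick A=8 and continue ⇒ A=8.
Step 8. [col 3: X + A ≡ O (mod 10)] column 3 reads X+A+carry(0)=O with X=5, A=8; with digits 0,1,2,4,5,7,8 already taken and all letters distinct, the only value for O is 3 ⇒ O=3.
Step 9. [col 4: E + O ≡ O (mod 10)] from column 4 (O=3, carry-in 1, digits 0,1,2,3,4,5,7,8 already taken and all letters distinct): E must equal 9 ⇒ E=9.

Answer: A=8, C=1, E=9, H=2, O=3, S=4, W=0, X=5, Y=7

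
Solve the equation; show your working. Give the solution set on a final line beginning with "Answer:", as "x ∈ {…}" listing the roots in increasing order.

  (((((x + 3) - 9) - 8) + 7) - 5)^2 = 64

Step 1. [(((((x + 3) - 9) - 8) + 7) - 5)^2 = 64] 64 ≥ 0, LHS is (·)² — take ±√. So sqrt: ((((x + 3) - 9) - 8) + 7) - 5 = 8 or -8.
Step 2. [((((x + 3) - 9) - 8) + 7) - 5 = 8 or -8] add 5: x sits inside (… - 5). So sub: (((x + 3) - 9) - 8) + 7 = 13 or -3.
Step 3. [(((x + 3) - 9) - 8) + 7 = 13 or -3] +7 is outermost — subtract 7 both sides ⇒ sub: ((x + 3) - 9) - 8 = 6 or -10.
Step 4. [((x + 3) - 9) - 8 = 6 or -10] the outer -8 inverts by adding 8. So sub: (x + 3) - 9 = 14 or -2.
Step 5. [(x + 3) - 9 = 14 or -2] -9 is outermost — add 9 both sides. So sub: x + 3 = 23 or 7.
Step 6. [x + 3 = 23 or 7] +3 is outermost — subtract 3 both sides. So sub: x = 20 or 4.

Answer: x ∈ {4, 20}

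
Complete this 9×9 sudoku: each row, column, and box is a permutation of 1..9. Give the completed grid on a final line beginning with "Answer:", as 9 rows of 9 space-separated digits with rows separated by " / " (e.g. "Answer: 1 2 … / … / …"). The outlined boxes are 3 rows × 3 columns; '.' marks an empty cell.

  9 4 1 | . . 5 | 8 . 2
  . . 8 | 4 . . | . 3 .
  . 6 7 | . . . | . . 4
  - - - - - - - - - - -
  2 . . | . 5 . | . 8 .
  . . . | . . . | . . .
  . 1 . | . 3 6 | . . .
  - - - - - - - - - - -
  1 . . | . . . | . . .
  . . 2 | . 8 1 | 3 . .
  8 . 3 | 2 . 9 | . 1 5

Step 1. [r9c2∈{7}] r9c2 is down to just 7 ⇒ r9c2=7.
Step 2. [r2c1∈{5}] r2c1 is down to just 5 ⇒ r2c1=5.
Step 3. [r1c4∈{3,6,7}] in row 1, 3 fits only at r1c4 ⇒ r1c4=3.
Step 4. [r5c2∈{3,5,8,9}] across col 2, 8 lands solely at r5c2, so r5c2=8.
Step 5. [r7c9∈{6,7,8,9}] across row 7, 8 lands solely at r7c9. So r7c9=8.
Step 6. [r6c4∈{7,8,9}] across row 6, 8 lands solely at r6c4 ⇒ r6c4=8.
Step 7. [r4c2∈{3,9}] col 2 places 3 nowhere but r4c2, so r4c2=3.
Step 8. [r5c9∈{1,3,6,7,9}] 3 has one home in row 5: r5c9 ⇒ r5c9=3.
Step 9. [r2c2∈{2}] r2c2's peers cover all but 2. So r2c2=2.
Step 10. [r2c6∈{7}] r2c6 has the single candidate 7 ⇒ r2c6=7.
Step 11. [r1c8∈{6,7}] 7 has one home in row 1: r1c8, so r1c8=7.
Step 12. [r4c6∈{4}] only 4 remains possible at r4c6, so r4c6=4.
Step 13. [r5c6∈{2}] r5c6 is down to just 2, so r5c6=2.
Step 14. [r1c5∈{6}] nothing but 6 survives at r1c5. So r1c5=6.
Step 15. [r9c7∈{4,6}] row 9 places 6 nowhere but r9c7 ⇒ r9c7=6.
Step 16. [r5c8∈{4,5,6,9}] r5c8 is the only open cell in col 8 admitting 6 ⇒ r5c8=6.
Step 17. [r8c1∈{4,6}] r8c1 is the only open cell in col 1 admitting 6, so r8c1=6.
Step 18. [r7c3∈{4,5,9}] across box 7, 4 lands solely at r7c3. So r7c3=4.
Step 19. [r7c5∈{7}] only 7 remains possible at r7c5, so r7c5=7.
Step 20. [r8c9∈{7,9}] in row 8, 7 fits only at r8c9. So r8c9=7.
Step 21. [r6c9∈{9}] nothing but 9 survives at r6c9, so r6c9=9.
Step 22. [r4c9∈{1}] r4c9 has the single candidate 1. So r4c9=1.
Step 23. [r6c3∈{5}] only 5 remains possible at r6c3, so r6c3=5.
Step 24. [r4c7∈{7}] r4c7 is down to just 7 ⇒ r4c7=7.
Step 25. [r4c4∈{9}] r4c4 is down to just 9, so r4c4=9.
Step 26. [r3c4∈{1}] r3c4 is down to just 1. So r3c4=1.
Step 27. [r6c1∈{4,7}] in row 6, 7 fits only at r6c1. So r6c1=7.
Step 28. [r5c7∈{4,5}] across row 5, 5 lands solely at r5c7 ⇒ r5c7=5.
Step 29. [r3c7∈{9}] nothing but 9 survives at r3c7. So r3c7=9.
Step 30. [r8c4∈{5}] r8c4 has the single candidate 5, so r8c4=5.
Step 31. [r6c7∈{2,4}] r6c7 is the only open cell in col 7 admitting 4, so r6c7=4.
Step 32. [r8c2∈{9}] r8c2's peers cover all but 9, so r8c2=9.
Step 33. [r7c8∈{2,9}] row 7 places 9 nowhere but r7c8 ⇒ r7c8=9.
Step 34. [r6c8∈{2}] r6c8 has the single candidate 2. So r6c8=2.
Step 35. [r2c9∈{6}] r2c9 is down to just 6. So r2c9=6.
Step 36. [r7c4∈{6}] nothing but 6 survives at r7c4 ⇒ r7c4=6.
Step 37. [r3c1∈{3}] nothing but 3 survives at r3c1 ⇒ r3c1=3.
Step 38. [r8c8∈{4}] nothing but 4 survives at r8c8 ⇒ r8c8=4.
Step 39. [r5c1∈{4}] only 4 remains possible at r5c1 ⇒ r5c1=4.
Step 40. [r5c5∈{1}] nothing but 1 survives at r5c5 ⇒ r5c5=1.
Step 41. [r4c3∈{6}] r4c3's peers cover all but 6 ⇒ r4c3=6.
Step 42. [r2c5∈{9}] nothing but 9 survives at r2c5 ⇒ r2c5=9.
Step 43. [r7c7∈{2}] r7c7 has the single candidate 2 ⇒ r7c7=2.
Step 44. [r7c6∈{3}] r7c6's peers cover all but 3. So r7c6=3.
Step 45. [r5c3∈{9}] only 9 remains possible at r5c3, so r5c3=9.
Step 46. [r3c8∈{5}] only 5 remains possible at r3c8, so r3c8=5.
Step 47. [r3c6∈{8}] nothing but 8 survives at r3c6, so r3c6=8.
Step 48. [r3c5∈{2}] r3c5 has the single candidate 2. So r3c5=2.
Step 49. [r7c2∈{5}] r7c2 has the single candidate 5. So r7c2=5.
Step 50. [r2c7∈{1}] only 1 remains possible at r2c7 ⇒ r2c7=1.
Step 51. [r5c4∈{7}] nothing but 7 survives at r5c4 ⇒ r5c4=7.
Step 52. [r9c5∈{4}] r9c5's peers cover all but 4 ⇒ r9c5=4.

Answer: 9 4 1 3 6 5 8 7 2 / 5 2 8 4 9 7 1 3 6 / 3 6 7 1 2 8 9 5 4 / 2 3 6 9 5 4 7 8 1 / 4 8 9 7 1 2 5 6 3 / 7 1 5 8 3 6 4 2 9 / 1 5 4 6 7 3 2 9 8 / 6 9 2 5 8 1 3 4 7 / 8 7 3 2 4 9 6 1 5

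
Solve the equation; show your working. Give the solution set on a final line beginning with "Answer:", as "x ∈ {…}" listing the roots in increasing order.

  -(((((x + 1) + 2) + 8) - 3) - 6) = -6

Step 1. [-(((((x + 1) + 2) + 8) - 3) - 6) = -6] flip signs both sides, so neg: ((((x + 1) + 2) + 8) - 3) - 6 = 6.
Step 2. [((((x + 1) + 2) + 8) - 3) - 6 = 6] the outer -6 inverts by adding 6, so sub: (((x + 1) + 2) + 8) - 3 = 12.
Step 3. [(((x + 1) + 2) + 8) - 3 = 12] 3 comes off first (add 3), so sub: ((x + 1) + 2) + 8 = 15.
Step 4. [((x + 1) + 2) + 8 = 15] 8 comes off first (subtract 8). So sub: (x + 1) + 2 = 7.
Step 5. [(x + 1) + 2 = 7] +2 is outermost — subtract 2 both sides. So sub: x + 1 = 5.
Step 6. [x + 1 = 5] +1 is outermost — subtract 1 both sides. So sub: x = 4.

Answer: x ∈ {4}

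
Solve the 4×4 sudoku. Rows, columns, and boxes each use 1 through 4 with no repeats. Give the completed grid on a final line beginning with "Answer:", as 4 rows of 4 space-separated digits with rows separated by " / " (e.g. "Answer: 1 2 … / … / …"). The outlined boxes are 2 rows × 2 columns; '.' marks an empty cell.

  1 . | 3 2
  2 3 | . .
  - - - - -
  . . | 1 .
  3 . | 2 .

Step 1. [r3c1∈{4}] only 4 remains possible at r3c1, so r3c1=4.
Step 2. [r2c4∈{1,4}] row 2 places 1 nowhere but r2c4, so r2c4=1.
Step 3. [r4c4∈{4}] r4c4 is down to just 4 ⇒ r4c4=4.
Step 4. [r1c2∈{4}] r1c2's peers cover all but 4, so r1c2=4.
Step 5. [r3c2∈{2}] only 2 remains possible at r3c2. So r3c2=2.
Step 6. [r4c2∈{1}] only 1 remains possible at r4c2. So r4c2=1.
Step 7. [r3c4∈{3}] only 3 remains possible at r3c4 ⇒ r3c4=3.
Step 8. [r2c3∈{4}] r2c3 is down to just 4. So r2c3=4.

Answer: 1 4 3 2 / 2 3 4 1 / 4 2 1 3 / 3 1 2 4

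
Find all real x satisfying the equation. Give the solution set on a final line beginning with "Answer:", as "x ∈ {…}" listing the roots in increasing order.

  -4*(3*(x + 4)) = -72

Step 1. [-4*(3*(x + 4)) = -72] leading coefficient -4: divide by -4. So div: 3*(x + 4) = 18.
Step 2. [3*(x + 4) = 18] 3 out front; divide by 3 ⇒ div: x + 4 = 6.
Step 3. [x + 4 = 6] 4 comes off first (subtract 4) ⇒ sub: x = 2.

Answer: x ∈ {2}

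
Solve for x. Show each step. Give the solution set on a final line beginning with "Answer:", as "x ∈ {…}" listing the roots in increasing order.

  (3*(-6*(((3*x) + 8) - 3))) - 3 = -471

Step 1. [(3*(-6*(((3*x) + 8) - 3))) - 3 = -471] 3 | LHS and 3 | -471: pull 3 out, so factor: (-6*(((3*x) + 8) - 3)) - 1 = -157.
Step 2. [(-6*(((3*x) + 8) - 3)) - 1 = -157] -1 is outermost — add 1 both sides. So sub: -6*(((3*x) + 8) - 3) = -156.
Step 3. [-6*(((3*x) + 8) - 3) = -156] LHS = -6·(…); ÷-6 both sides, so div: ((3*x) + 8) - 3 = 26.
Step 4. [((3*x) + 8) - 3 = 26] 3 comes off first (add 3) ⇒ sub: (3*x) + 8 = 29.
Step 5. [(3*x) + 8 = 29] the outer +8 inverts by subtracting 8, so sub: 3*x = 21.
Step 6. [3*x = 21] 3 out front; divide by 3 ⇒ div: x = 7.

Answer: x ∈ {7}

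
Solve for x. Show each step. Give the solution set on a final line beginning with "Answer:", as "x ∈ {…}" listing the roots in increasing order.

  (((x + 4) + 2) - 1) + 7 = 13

Step 1. [(((x + 4) + 2) - 1) + 7 = 13] +7 is outermost — subtract 7 both sides ⇒ sub: ((x + 4) + 2) - 1 = 6.
Step 2. [((x + 4) + 2) - 1 = 6] the outer -1 inverts by adding 1. So sub: (x + 4) + 2 = 7.
Step 3. [(x + 4) + 2 = 7] subtract 2: x sits inside (… + 2). So sub: x + 4 = 5.
Step 4. [x + 4 = 5] the outer +4 inverts by subtracting 4. So sub: x = 1.

Answer: x ∈ {1}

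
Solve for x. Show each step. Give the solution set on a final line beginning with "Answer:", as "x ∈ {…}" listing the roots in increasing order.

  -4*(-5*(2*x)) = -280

Step 1. [-4*(-5*(2*x)) = -280] -4·(inner) — divide through by -4, so div: -5*(2*x) = 70.
Step 2. [-5*(2*x) = 70] leading coefficient -5: divide by -5, so div: 2*x = -14.
Step 3. [2*x = -14] leading coefficient 2: divide by 2. So div: x = -7.

Answer: x ∈ {-7}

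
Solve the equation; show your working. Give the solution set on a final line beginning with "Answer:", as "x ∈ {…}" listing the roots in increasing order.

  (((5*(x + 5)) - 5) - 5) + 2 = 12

Step 1. [(((5*(x + 5)) - 5) - 5) + 2 = 12] +2 is outermost — subtract 2 both sides ⇒ sub: ((5*(x + 5)) - 5) - 5 = 10.
Step 2. [((5*(x + 5)) - 5) - 5 = 10] add 5: x sits inside (… - 5). So sub: (5*(x + 5)) - 5 = 15.
Step 3. [(5*(x + 5)) - 5 = 15] common factor 5 (LHS and 15) — divide through. So factor: (x + 5) - 1 = 3.
Step 4. [(x + 5) - 1 = 3] 1 comes off first (add 1) ⇒ sub: x + 5 = 4.
Step 5. [x + 5 = 4] the outer +5 inverts by subtracting 5 ⇒ sub: x = -1.

Answer: x ∈ {-1}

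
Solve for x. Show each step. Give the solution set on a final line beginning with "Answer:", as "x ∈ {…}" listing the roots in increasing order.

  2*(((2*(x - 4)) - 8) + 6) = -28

Step 1. [2*(((2*(x - 4)) - 8) + 6) = -28] LHS = 2·(…); ÷2 both sides, so div: ((2*(x - 4)) - 8) + 6 = -14.
Step 2. [((2*(x - 4)) - 8) + 6 = -14] 6 comes off first (subtract 6) ⇒ sub: (2*(x - 4)) - 8 = -20.
Step 3. [(2*(x - 4)) - 8 = -20] 2 | LHS and 2 | -20: pull 2 out ⇒ factor: (x - 4) - 4 = -10.
Step 4. [(x - 4) - 4 = -10] peel the -4: add 4 from each side, so sub: x - 4 = -6.
Step 5. [x - 4 = -6] -4 is outermost — add 4 both sides ⇒ sub: x = -2.

Answer: x ∈ {-2}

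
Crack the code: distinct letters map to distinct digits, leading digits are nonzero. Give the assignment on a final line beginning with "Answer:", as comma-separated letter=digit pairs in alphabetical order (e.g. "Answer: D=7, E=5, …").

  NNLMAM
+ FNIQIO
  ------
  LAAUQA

Step 1. [col 1: M + O ≡ A (mod 10)] M=6 is one option consistent with column 1 (M + O ≡ A (mod 10), carry-in 0) — take it, so M=6.
Step 2. [col 1: M + O ≡ A (mod 10)] several values work for A in column 1 (M + O ≡ A (mod 10), carry-in 0); try A=3. So A=3.
Step 3. [col 1: M + O ≡ A (mod 10)] from column 1 (M=6, A=3, carry-in 0, digits 3,6 already taken and all letters distinct): O must equal 7, so O=7.
Step 4. [col 2: A + I ≡ Q (mod 10)] several values work for I in column 2 (A + I ≡ Q (mod 10), carry-in 1); try I=8. So I=8.
Step 5. [col 2: A + I ≡ Q (mod 10)] in column 2 we have A+I≡Q with carry-in 1; given A=3, I=8 and digits 3,6,7,8 already taken and all letters distinct, that pins Q to 2. So Q=2.
Step 6. [col 3: M + Q ≡ U (mod 10)] from column 3 (M=6, Q=2, carry-in 1, digits 2,3,6,7,8 already taken and all letters distinct): U must equal 9. So U=9.
Step 7. [col 4: L + I ≡ A (mod 10)] from column 4 (I=8, A=3, carry-in 0, digits 2,3,6,7,8,9 already taken and all letters distinct): L must equal 5, so L=5.
Step 8. [col 5: N + N ≡ A (mod 10)] column 5: given A=3, carry-in 1, and digits 2,3,5,6,7,8,9 already taken and all letters distinct, N+N≡A (mod 10) forces N=1, so N=1.
Step 9. [col 6: N + F ≡ L (mod 10)] from column 6 (N=1, L=5, carry-in 0, digits 1,2,3,5,6,7,8,9 already taken and all letters distinct): F must equal 4, so F=4.

Answer: A=3, F=4, I=8, L=5, M=6, N=1, O=7, Q=2, U=9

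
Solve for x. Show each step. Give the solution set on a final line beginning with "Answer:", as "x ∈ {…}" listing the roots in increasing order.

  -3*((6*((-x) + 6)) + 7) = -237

Step 1. [-3*((6*((-x) + 6)) + 7) = -237] LHS = -3·(…); ÷-3 both sides. So div: (6*((-x) + 6)) + 7 = 79.
Step 2. [(6*((-x) + 6)) + 7 = 79] the outer +7 inverts by subtracting 7, so sub: 6*((-x) + 6) = 72.
Step 3. [6*((-x) + 6) = 72] 6 out front; divide by 6, so div: (-x) + 6 = 12.
Step 4. [(-x) + 6 = 12] subtract 6: x sits inside (… + 6), so sub: -x = 6.
Step 5. [-x = 6] LHS negated; negate both sides, so neg: x = -6.

Answer: x ∈ {-6}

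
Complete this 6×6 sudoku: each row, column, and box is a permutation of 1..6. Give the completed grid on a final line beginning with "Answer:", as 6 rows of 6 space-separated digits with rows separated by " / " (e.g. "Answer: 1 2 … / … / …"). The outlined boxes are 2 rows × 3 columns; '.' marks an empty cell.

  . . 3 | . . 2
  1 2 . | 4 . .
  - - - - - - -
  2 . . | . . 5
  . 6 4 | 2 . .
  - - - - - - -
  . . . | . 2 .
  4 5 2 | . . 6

Step 1. [r3c3∈{1}] nothing but 1 survives at r3c3 ⇒ r3c3=1.
Step 2. [r3c2∈{3}] only 3 remains possible at r3c2. So r3c2=3.
Step 3. [r2c3∈{5,6}] 5 has one home in col 3: r2c3, so r2c3=5.
Step 4. [r2c5∈{3,6}] 6 has one home in row 2: r2c5. So r2c5=6.
Step 5. [r5c1∈{3,6}] r5c1 is the only open cell in col 1 admitting 3, so r5c1=3.
Step 6. [r5c4∈{1,5}] across row 5, 5 lands solely at r5c4, so r5c4=5.
Step 7. [r6c4∈{1,3}] across col 4, 3 lands solely at r6c4 ⇒ r6c4=3.
Step 8. [r6c5∈{1}] r6c5's peers cover all but 1, so r6c5=1.
Step 9. [r2c6∈{3}] only 3 remains possible at r2c6, so r2c6=3.
Step 10. [r1c2∈{4}] r1c2 is down to just 4, so r1c2=4.
Step 11. [r5c3∈{6}] r5c3 is down to just 6. So r5c3=6.
Step 12. [r1c5∈{5}] r1c5 has the single candidate 5. So r1c5=5.
Step 13. [r4c1∈{5}] r4c1 is down to just 5 ⇒ r4c1=5.
Step 14. [r5c6∈{4}] r5c6 has the single candidate 4 ⇒ r5c6=4.
Step 15. [r3c4∈{6}] r3c4 is down to just 6. So r3c4=6.
Step 16. [r1c4∈{1}] only 1 remains possible at r1c4, so r1c4=1.
Step 17. [r3c5∈{4}] nothing but 4 survives at r3c5. So r3c5=4.
Step 18. [r1c1∈{6}] only 6 remains possible at r1c1 ⇒ r1c1=6.
Step 19. [r5c2∈{1}] nothing but 1 survives at r5c2. So r5c2=1.
Step 20. [r4c5∈{3}] r4c5's peers cover all but 3 ⇒ r4c5=3.
Step 21. [r4c6∈{1}] only 1 remains possible at r4c6, so r4c6=1.

Answer: 6 4 3 1 5 2 / 1 2 5 4 6 3 / 2 3 1 6 4 5 / 5 6 4 2 3 1 / 3 1 6 5 2 4 / 4 5 2 3 1 6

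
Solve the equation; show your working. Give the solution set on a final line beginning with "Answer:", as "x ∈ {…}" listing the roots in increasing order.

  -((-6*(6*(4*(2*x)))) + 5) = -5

Step 1. [-((-6*(6*(4*(2*x)))) + 5) = -5] LHS negated; negate both sides ⇒ neg: (-6*(6*(4*(2*x)))) + 5 = 5.
Step 2. [(-6*(6*(4*(2*x)))) + 5 = 5] 5 comes off first (subtract 5), so sub: -6*(6*(4*(2*x))) = 0.
Step 3. [-6*(6*(4*(2*x))) = 0] divide by the outer -6 ⇒ div: 6*(4*(2*x)) = 0.
Step 4. [6*(4*(2*x)) = 0] divide by the outer 6 ⇒ div: 4*(2*x) = 0.
Step 5. [4*(2*x) = 0] 4·(inner) — divide through by 4 ⇒ div: 2*x = 0.
Step 6. [2*x = 0] LHS = 2·(…); ÷2 both sides. So div: x = 0.

Answer: x ∈ {0}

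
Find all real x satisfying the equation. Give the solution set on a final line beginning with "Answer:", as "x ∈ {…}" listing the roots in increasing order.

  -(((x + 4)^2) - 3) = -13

Step 1. [-(((x + 4)^2) - 3) = -13] LHS negated; negate both sides, so neg: ((x + 4)^2) - 3 = 13.
Step 2. [((x + 4)^2) - 3 = 13] the outer -3 inverts by adding 3. So sub: (x + 4)^2 = 16.
Step 3. [(x + 4)^2 = 16] 16 ≥ 0, LHS is (·)² — take ±√, so sqrt: x + 4 = 4 or -4.
Step 4. [x + 4 = 4 or -4] subtract 4: x sits inside (… + 4), so sub: x = 0 or -8.

Answer: x ∈ {-8, 0}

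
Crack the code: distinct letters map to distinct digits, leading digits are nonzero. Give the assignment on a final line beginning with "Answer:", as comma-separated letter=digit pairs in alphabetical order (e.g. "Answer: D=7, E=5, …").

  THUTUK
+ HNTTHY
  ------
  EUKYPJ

Step 1. [col 1: K + Y ≡ J (mod 10)] several values work for Y in column 1 (K + Y ≡ J (mod 10), carry-in 0); try Y=6 ⇒ Y=6.
Step 2. [col 1: K + Y ≡ J (mod 10)] no forcing yet in column 1 (carry-in 0); J=0 is free and consistent — try it. So J=0.
Step 3. [col 1: K + Y ≡ J (mod 10)] column 1 reads K+Y+carry(0)=J with Y=6, J=0; with digits 0,6 already taken and all letters distinct, the only value for K is 4. So K=4.
Step 4. [col 2: U + H ≡ P (mod 10)] column 2 (U + H ≡ P (mod 10), carry-in 1) doesn't pin H yet; pick H=1 and continue. So H=1.
Step 5. [col 2: U + H ≡ P (mod 10)] column 2 (U + H ≡ P (mod 10), carry-in 1) doesn't pin U yet; pick U=5 and continue ⇒ U=5.
Step 6. [col 2: U + H ≡ P (mod 10)] from column 2 (U=5, H=1, carry-in 1, digits 0,1,4,5,6 already taken and all letters distinct): P must equal 7. So P=7.
Step 7. [col 3: T + T ≡ Y (mod 10)] no forcing yet in column 3 (carry-in 0); T=8 is free and consistent — try it. So T=8.
Step 8. [col 5: H + N ≡ U (mod 10)] in column 5 we have H+N≡U with carry-in 1; given H=1, U=5 and digits 0,1,4,5,6,7,8 already taken and all letters distinct, that pins N to 3. So N=3.
Step 9. [col 6: T + H ≡ E (mod 10)] in column 6 we have T+H≡E with carry-in 0; given T=8, H=1 and digits 0,1,3,4,5,6,7,8 already taken and all letters distinct, that pins E to 9, so E=9.

Answer: E=9, H=1, J=0, K=4, N=3, P=7, T=8, U=5, Y=6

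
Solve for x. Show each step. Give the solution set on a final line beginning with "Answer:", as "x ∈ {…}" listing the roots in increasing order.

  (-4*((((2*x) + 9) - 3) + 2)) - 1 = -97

Step 1. [(-4*((((2*x) + 9) - 3) + 2)) - 1 = -97] the outer -1 inverts by adding 1. So sub: -4*((((2*x) + 9) - 3) + 2) = -96.
Step 2. [-4*((((2*x) + 9) - 3) + 2) = -96] -4·(inner) — divide through by -4. So div: (((2*x) + 9) - 3) + 2 = 24.
Step 3. [(((2*x) + 9) - 3) + 2 = 24] subtract 2: x sits inside (… + 2) ⇒ sub: ((2*x) + 9) - 3 = 22.
Step 4. [((2*x) + 9) - 3 = 22] -3 is outermost — add 3 both sides ⇒ sub: (2*x) + 9 = 25.
Step 5. [(2*x) + 9 = 25] the outer +9 inverts by subtracting 9 ⇒ sub: 2*x = 16.
Step 6. [2*x = 16] divide by the outer 2. So div: x = 8.

Answer: x ∈ {8}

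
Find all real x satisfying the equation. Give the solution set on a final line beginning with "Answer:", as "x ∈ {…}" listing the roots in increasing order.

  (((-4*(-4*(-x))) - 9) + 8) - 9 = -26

Step 1. [(((-4*(-4*(-x))) - 9) + 8) - 9 = -26] add 9: x sits inside (… - 9). So sub: ((-4*(-4*(-x))) - 9) + 8 = -17.
Step 2. [((-4*(-4*(-x))) - 9) + 8 = -17] subtract 8: x sits inside (… + 8) ⇒ sub: (-4*(-4*(-x))) - 9 = -25.
Step 3. [(-4*(-4*(-x))) - 9 = -25] 9 comes off first (add 9). So sub: -4*(-4*(-x)) = -16.
Step 4. [-4*(-4*(-x)) = -16] -4·(inner) — divide through by -4, so div: -4*(-x) = 4.
Step 5. [-4*(-x) = 4] LHS = -4·(…); ÷-4 both sides ⇒ div: -x = -1.
Step 6. [-x = -1] flip signs both sides, so neg: x = 1.

Answer: x ∈ {1}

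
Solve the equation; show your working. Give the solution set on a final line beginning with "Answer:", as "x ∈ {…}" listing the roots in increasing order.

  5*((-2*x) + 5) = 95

Step 1. [5*((-2*x) + 5) = 95] leading coefficient 5: divide by 5 ⇒ div: (-2*x) + 5 = 19.
Step 2. [(-2*x) + 5 = 19] 5 comes off first (subtract 5), so sub: -2*x = 14.
Step 3. [-2*x = 14] leading coefficient -2: divide by -2. So div: x = -7.

Answer: x ∈ {-7}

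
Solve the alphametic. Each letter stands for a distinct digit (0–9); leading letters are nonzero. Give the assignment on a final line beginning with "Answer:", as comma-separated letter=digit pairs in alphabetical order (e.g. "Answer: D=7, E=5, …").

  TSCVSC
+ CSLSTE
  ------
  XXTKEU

Step 1. [col 1: C + E ≡ U (mod 10)] column 1 (C + E ≡ U (mod 10), carry-in 0) doesn't pin C yet; pick C=4 and continue, so C=4.
Step 2. [col 1: C + E ≡ U (mod 10)] column 1 (C + E ≡ U (mod 10), carry-in 0) doesn't pin U yet; pick U=7 and continue. So U=7.
Step 3. [col 1: C + E ≡ U (mod 10)] column 1: given C=4, U=7, carry-in 0, and digits 4,7 already taken and all letters distinct, C+E≡U (mod 10) forces E=3. So E=3.
Step 4. [col 2: S + T ≡ E (mod 10)] T=1 is one option consistent with column 2 (S + T ≡ E (mod 10), carry-in 0) — take it ⇒ T=1.
Step 5. [col 2: S + T ≡ E (mod 10)] in column 2 we have S+T≡E with carry-in 0; given T=1, E=3 and digits 1,3,4,7 already taken and all letters distinct, that pins S to 2. So S=2.
Step 6. [col 3: V + S ≡ K (mod 10)] several values work for K in column 3 (V + S ≡ K (mod 10), carry-in 0); try K=0 ⇒ K=0.
Step 7. [col 3: V + S ≡ K (mod 10)] column 3: given S=2, K=0, carry-in 0, and digits 0,1,2,3,4,7 already taken and all letters distinct, V+S≡K (mod 10) forces V=8. So V=8.
Step 8. [col 4: C + L ≡ T (mod 10)] in column 4 we have C+L≡T with carry-in 1; given C=4, T=1 and digits 0,1,2,3,4,7,8 already taken and all letters distinct, that pins L to 6 ⇒ L=6.
Step 9. [col 5: S + S ≡ X (mod 10)] column 5 reads S+S+carry(1)=X with S=2; with digits 0,1,2,3,4,6,7,8 already taken and all letters distinct, the only value for X is 5. So X=5.

Answer: C=4, E=3, K=0, L=6, S=2, T=1, U=7, V=8, X=5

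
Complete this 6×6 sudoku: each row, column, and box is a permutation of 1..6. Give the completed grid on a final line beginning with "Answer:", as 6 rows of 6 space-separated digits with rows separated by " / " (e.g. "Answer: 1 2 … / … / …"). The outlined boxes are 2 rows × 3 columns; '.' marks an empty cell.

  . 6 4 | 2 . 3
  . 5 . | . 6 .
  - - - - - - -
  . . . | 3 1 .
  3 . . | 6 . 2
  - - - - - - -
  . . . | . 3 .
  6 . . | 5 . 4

Step 1. [r5c4∈{1}] nothing but 1 survives at r5c4, so r5c4=1.
Step 2. [r6c2∈{1,2,3}] col 2 places 3 nowhere but r6c2 ⇒ r6c2=3.
Step 3. [r6c3∈{1,2}] row 6 places 1 nowhere but r6c3 ⇒ r6c3=1.
Step 4. [r4c3∈{5}] r4c3 has the single candidate 5. So r4c3=5.
Step 5. [r5c3∈{2}] r5c3's peers cover all but 2, so r5c3=2.
Step 6. [r5c2∈{4}] r5c2's peers cover all but 4, so r5c2=4.
Step 7. [r2c1∈{1,2}] 2 has one home in row 2: r2c1, so r2c1=2.
Step 8. [r5c1∈{5}] r5c1 has the single candidate 5, so r5c1=5.
Step 9. [r2c4∈{4}] r2c4 has the single candidate 4 ⇒ r2c4=4.
Step 10. [r6c5∈{2}] only 2 remains possible at r6c5. So r6c5=2.
Step 11. [r1c1∈{1}] r1c1 has the single candidate 1. So r1c1=1.
Step 12. [r3c2∈{2}] r3c2 is down to just 2. So r3c2=2.
Step 13. [r2c6∈{1}] nothing but 1 survives at r2c6 ⇒ r2c6=1.
Step 14. [r4c2∈{1}] only 1 remains possible at r4c2 ⇒ r4c2=1.
Step 15. [r3c3∈{6}] only 6 remains possible at r3c3. So r3c3=6.
Step 16. [r3c6∈{5}] r3c6 is down to just 5. So r3c6=5.
Step 17. [r1c5∈{5}] only 5 remains possible at r1c5, so r1c5=5.
Step 18. [r3c1∈{4}] r3c1 has the single candidate 4 ⇒ r3c1=4.
Step 19. [r5c6∈{6}] only 6 remains possible at r5c6, so r5c6=6.
Step 20. [r4c5∈{4}] only 4 remains possible at r4c5 ⇒ r4c5=4.
Step 21. [r2c3∈{3}] nothing but 3 survives at r2c3. So r2c3=3.

Answer: 1 6 4 2 5 3 / 2 5 3 4 6 1 / 4 2 6 3 1 5 / 3 1 5 6 4 2 / 5 4 2 1 3 6 / 6 3 1 5 2 4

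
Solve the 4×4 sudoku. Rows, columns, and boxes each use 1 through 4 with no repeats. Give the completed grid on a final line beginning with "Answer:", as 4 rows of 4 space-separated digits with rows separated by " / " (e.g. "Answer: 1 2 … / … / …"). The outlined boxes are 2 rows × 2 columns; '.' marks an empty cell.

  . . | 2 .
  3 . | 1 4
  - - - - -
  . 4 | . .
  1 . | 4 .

Step 1. [r4c2∈{2,3}] across col 2, 3 lands solely at r4c2. So r4c2=3.
Step 2. [r3c4∈{1,2,3}] in row 3, 1 fits only at r3c4. So r3c4=1.
Step 3. [r4c4∈{2}] r4c4's peers cover all but 2, so r4c4=2.
Step 4. [r3c1∈{2}] r3c1 is down to just 2. So r3c1=2.
Step 5. [r1c1∈{4}] only 4 remains possible at r1c1. So r1c1=4.
Step 6. [r1c4∈{3}] r1c4 is down to just 3. So r1c4=3.
Step 7. [r3c3∈{3}] only 3 remains possible at r3c3, so r3c3=3.
Step 8. [r2c2∈{2}] only 2 remains possible at r2c2. So r2c2=2.
Step 9. [r1c2∈{1}] only 1 remains possible at r1c2, so r1c2=1.

Answer: 4 1 2 3 / 3 2 1 4 / 2 4 3 1 / 1 3 4 2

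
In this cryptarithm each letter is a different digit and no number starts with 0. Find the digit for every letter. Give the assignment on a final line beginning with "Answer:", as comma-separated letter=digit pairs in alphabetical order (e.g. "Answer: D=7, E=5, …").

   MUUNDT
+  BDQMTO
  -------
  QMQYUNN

Step 1. [col 1: T + O ≡ N (mod 10)] several values work for T in column 1 (T + O ≡ N (mod 10), carry-in 0); try T=2. So T=2.
Step 2. [col 1: T + O ≡ N (mod 10)] several values work for O in column 1 (T + O ≡ N (mod 10), carry-in 0); try O=8 ⇒ O=8.
Step 3. [Q] the sum has 7 digits but both addends have 6; that extra leading digit Q is the final carry, namely 1 ⇒ Q=1.
Step 4. [col 1: T + O ≡ N (mod 10)] in column 1 we have T+O≡N with carry-in 0; given T=2, O=8 and digits 1,2,8 already taken and all letters distinct, that pins N to 0. So N=0.
Step 5. [col 2: D + T ≡ N (mod 10)] column 2: given T=2, N=0, carry-in 1, and digits 0,1,2,8 already taken and all letters distinct, D+T≡N (mod 10) forces D=7, so D=7.
Step 6. [col 3: N + M ≡ U (mod 10)] column 3 (N + M ≡ U (mod 10), carry-in 1) doesn't pin U yet; pick U=4 and continue. So U=4.
Step 7. [col 3: N + M ≡ U (mod 10)] from column 3 (N=0, U=4, carry-in 1, digits 0,1,2,4,7,8 already taken and all letters distinct): M must equal 3. So M=3.
Step 8. [col 4: U + Q ≡ Y (mod 10)] column 4 reads U+Q+carry(0)=Y with U=4, Q=1; with digits 0,1,2,3,4,7,8 already taken and all letters distinct, the only value for Y is 5. So Y=5.
Step 9. [col 6: M + B ≡ M (mod 10)] column 6: given M=3, carry-in 1, and digits 0,1,2,3,4,5,7,8 already taken and all letters distinct, M+B≡M (mod 10) forces B=9 ⇒ B=9.

Answer: B=9, D=7, M=3, N=0, O=8, Q=1, T=2, U=4, Y=5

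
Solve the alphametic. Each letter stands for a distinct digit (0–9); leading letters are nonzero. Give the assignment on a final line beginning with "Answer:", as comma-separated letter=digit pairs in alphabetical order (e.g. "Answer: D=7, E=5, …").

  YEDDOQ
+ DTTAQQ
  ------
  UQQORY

Step 1. [col 1: Q + Q ≡ Y (mod 10)] several values work for Y in column 1 (Q + Q ≡ Y (mod 10), carry-in 0); try Y=2 ⇒ Y=2.
Step 2. [col 1: Q + Q ≡ Y (mod 10)] no forcing yet in column 1 (carry-in 0); Q=1 is free and consistent — try it. So Q=1.
Step 3. [col 2: O + Q ≡ R (mod 10)] column 2 (O + Q ≡ R (mod 10), carry-in 0) doesn't pin R yet; pick R=0 and continue ⇒ R=0.
Step 4. [col 2: O + Q ≡ R (mod 10)] from column 2 (Q=1, R=0, carry-in 0, digits 0,1,2 already taken and all letters distinct): O must equal 9 ⇒ O=9.
Step 5. [col 3: D + A ≡ O (mod 10)] column 3 (D + A ≡ O (mod 10), carry-in 1) doesn't pin D yet; pick D=5 and continue. So D=5.
Step 6. [col 3: D + A ≡ O (mod 10)] column 3 reads D+A+carry(1)=O with D=5, O=9; with digits 0,1,2,5,9 already taken and all letters distinct, the only value for A is 3, so A=3.
Step 7. [col 4: D + T ≡ Q (mod 10)] in column 4 we have D+T≡Q with carry-in 0; given D=5, Q=1 and digits 0,1,2,3,5,9 already taken and all letters distinct, that pins T to 6, so T=6.
Step 8. [col 5: E + T ≡ Q (mod 10)] from column 5 (T=6, Q=1, carry-in 1, digits 0,1,2,3,5,6,9 already taken and all letters distinct): E must equal 4. So E=4.
Step 9. [col 6: Y + D ≡ U (mod 10)] in column 6 we have Y+D≡U with carry-in 1; given Y=2, D=5 and digits 0,1,2,3,4,5,6,9 already taken and all letters distinct, that pins U to 8, so U=8.

Answer: A=3, D=5, E=4, O=9, Q=1, R=0, T=6, U=8, Y=2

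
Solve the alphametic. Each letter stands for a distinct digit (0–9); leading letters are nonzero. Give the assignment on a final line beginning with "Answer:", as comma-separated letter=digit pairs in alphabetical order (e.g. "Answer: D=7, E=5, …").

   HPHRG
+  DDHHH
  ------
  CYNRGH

Step 1. [C] C is the leading digit of a 6-digit sum of two 5-digit numbers; the final carry is exactly 1. So C=1.
Step 2. [col 1: G + H ≡ H (mod 10)] from column 1 (nothing yet, carry-in 0, digits 1 already taken and all letters distinct): G must equal 0. So G=0.
Step 3. [col 1: G + H ≡ H (mod 10)] H=3 is one option consistent with column 1 (G + H ≡ H (mod 10), carry-in 0) — take it ⇒ H=3.
Step 4. [col 2: R + H ≡ G (mod 10)] in column 2 we have R+H≡G with carry-in 0; given H=3, G=0 and digits 0,1,3 already taken and all letters distinct, that pins R to 7 ⇒ R=7.
Step 5. [col 4: P + D ≡ N (mod 10)] D=8 is one option consistent with column 4 (P + D ≡ N (mod 10), carry-in 0) — take it, so D=8.
Step 6. [col 4: P + D ≡ N (mod 10)] no forcing yet in column 4 (carry-in 0); N=4 is free and consistent — try it, so N=4.
Step 7. [col 4: P + D ≡ N (mod 10)] column 4 reads P+D+carry(0)=N with D=8, N=4; with digits 0,1,3,4,7,8 already taken and all letters distinct, the only value for P is 6. So P=6.
Step 8. [col 5: H + D ≡ Y (mod 10)] column 5: given H=3, D=8, carry-in 1, and digits 0,1,3,4,6,7,8 already taken and all letters distinct, H+D≡Y (mod 10) forces Y=2, so Y=2.

Answer: C=1, D=8, G=0, H=3, N=4, P=6, R=7, Y=2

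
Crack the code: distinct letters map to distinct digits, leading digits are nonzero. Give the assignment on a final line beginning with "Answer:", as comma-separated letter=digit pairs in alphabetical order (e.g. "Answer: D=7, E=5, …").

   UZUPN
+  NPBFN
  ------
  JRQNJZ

Step 1. [col 1: N + N ≡ Z (mod 10)] Z=6 is one option consistent with column 1 (N + N ≡ Z (mod 10), carry-in 0) — take it ⇒ Z=6.
Step 2. [col 1: N + N ≡ Z (mod 10)] N=8 is one option consistent with column 1 (N + N ≡ Z (mod 10), carry-in 0) — take it ⇒ N=8.
Step 3. [col 2: P + F ≡ J (mod 10)] F=7 is one option consistent with column 2 (P + F ≡ J (mod 10), carry-in 1) — take it, so F=7.
Step 4. [col 2: P + F ≡ J (mod 10)] several values work for P in column 2 (P + F ≡ J (mod 10), carry-in 1); try P=3, so P=3.
Step 5. [col 2: P + F ≡ J (mod 10)] column 2 reads P+F+carry(1)=J with P=3, F=7; with digits 3,6,7,8 already taken and all letters distinct, the only value for J is 1. So J=1.
Step 6. [col 3: U + B ≡ N (mod 10)] column 3 (U + B ≡ N (mod 10), carry-in 1) doesn't pin U yet; pick U=2 and continue, so U=2.
Step 7. [col 3: U + B ≡ N (mod 10)] in column 3 we have U+B≡N with carry-in 1; given U=2, N=8 and digits 1,2,3,6,7,8 already taken and all letters distinct, that pins B to 5 ⇒ B=5.
Step 8. [col 4: Z + P ≡ Q (mod 10)] from column 4 (Z=6, P=3, carry-in 0, digits 1,2,3,5,6,7,8 already taken and all letters distinct): Q must equal 9, so Q=9.
Step 9. [col 5: U + N ≡ R (mod 10)] column 5: given U=2, N=8, carry-in 0, and digits 1,2,3,5,6,7,8,9 already taken and all letters distinct, U+N≡R (mod 10) forces R=0 ⇒ R=0.

Answer: B=5, F=7, J=1, N=8, P=3, Q=9, R=0, U=2, Z=6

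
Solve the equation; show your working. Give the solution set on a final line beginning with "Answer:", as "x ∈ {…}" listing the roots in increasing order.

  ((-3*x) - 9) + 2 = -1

Step 1. [((-3*x) - 9) + 2 = -1] +2 is outermost — subtract 2 both sides ⇒ sub: (-3*x) - 9 = -3.
Step 2. [(-3*x) - 9 = -3] -3 divides every term; factor it out, so factor: x + 3 = 1.
Step 3. [x + 3 = 1] subtract 3: x sits inside (… + 3), so sub: x = -2.

Answer: x ∈ {-2}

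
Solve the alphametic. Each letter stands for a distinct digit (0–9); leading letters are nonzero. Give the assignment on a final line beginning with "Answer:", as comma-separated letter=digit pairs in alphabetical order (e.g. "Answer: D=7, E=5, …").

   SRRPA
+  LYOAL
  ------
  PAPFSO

Step 1. [col 1: A + L ≡ O (mod 10)] column 1 (A + L ≡ O (mod 10), carry-in 0) doesn't pin L yet; pick L=7 and continue, so L=7.
Step 2. [col 1: A + L ≡ O (mod 10)] no forcing yet in column 1 (carry-in 0); A=6 is free and consistent — try it. So A=6.
Step 3. [P] adding two 5-digit numbers gives at most 5+1 digits, and here it does — P is that final carry and must be 1, so P=1.
Step 4. [col 1: A + L ≡ O (mod 10)] in column 1 we have A+L≡O with carry-in 0; given A=6, L=7 and digits 1,6,7 already taken and all letters distinct, that pins O to 3 ⇒ O=3.
Step 5. [col 2: P + A ≡ S (mod 10)] column 2: given P=1, A=6, carry-in 1, and digits 1,3,6,7 already taken and all letters distinct, P+A≡S (mod 10) forces S=8. So S=8.
Step 6. [col 3: R + O ≡ F (mod 10)] R=2 is one option consistent with column 3 (R + O ≡ F (mod 10), carry-in 0) — take it ⇒ R=2.
Step 7. [col 3: R + O ≡ F (mod 10)] column 3: given R=2, O=3, carry-in 0, and digits 1,2,3,6,7,8 already taken and all letters distinct, R+O≡F (mod 10) forces F=5 ⇒ F=5.
Step 8. [col 4: R + Y ≡ P (mod 10)] from column 4 (R=2, P=1, carry-in 0, digits 1,2,3,5,6,7,8 already taken and all letters distinct): Y must equal 9, so Y=9.

Answer: A=6, F=5, L=7, O=3, P=1, R=2, S=8, Y=9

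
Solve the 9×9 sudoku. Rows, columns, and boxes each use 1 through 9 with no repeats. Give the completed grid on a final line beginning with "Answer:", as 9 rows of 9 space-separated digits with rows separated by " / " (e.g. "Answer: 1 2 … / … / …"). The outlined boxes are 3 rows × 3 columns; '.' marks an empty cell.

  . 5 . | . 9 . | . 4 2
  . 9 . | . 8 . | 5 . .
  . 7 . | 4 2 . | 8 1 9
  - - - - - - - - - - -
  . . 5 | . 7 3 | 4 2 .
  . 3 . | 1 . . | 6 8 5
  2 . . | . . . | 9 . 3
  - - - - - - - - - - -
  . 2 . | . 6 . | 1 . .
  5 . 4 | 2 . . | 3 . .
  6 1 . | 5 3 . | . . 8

Step 1. [r3c1∈{3}] r3c1 has the single candidate 3 ⇒ r3c1=3.
Step 2. [r6c3∈{1,6,7,8}] in row 6, 1 fits only at r6c3 ⇒ r6c3=1.
Step 3. [r9c6∈{4,7,9}] r9c6 is the only open cell in row 9 admitting 4 ⇒ r9c6=4.
Step 4. [r8c2∈{8}] r8c2 is down to just 8. So r8c2=8.
Step 5. [r1c7∈{7}] r1c7 is down to just 7. So r1c7=7.
Step 6. [r2c9∈{6}] nothing but 6 survives at r2c9. So r2c9=6.
Step 7. [r8c9∈{7}] only 7 remains possible at r8c9. So r8c9=7.
Step 8. [r9c3∈{7,9}] row 9 places 7 nowhere but r9c3 ⇒ r9c3=7.
Step 9. [r7c1∈{9}] only 9 remains possible at r7c1 ⇒ r7c1=9.
Step 10. [r8c6∈{1,9}] 9 has one home in box 8: r8c6. So r8c6=9.
Step 11. [r6c2∈{4,6}] in col 2, 4 fits only at r6c2 ⇒ r6c2=4.
Step 12. [r1c4∈{3,6}] 3 has one home in row 1: r1c4. So r1c4=3.
Step 13. [r2c4∈{7}] nothing but 7 survives at r2c4. So r2c4=7.
Step 14. [r7c4∈{8}] r7c4 is down to just 8. So r7c4=8.
Step 15. [r1c3∈{6,8}] across col 3, 8 lands solely at r1c3, so r1c3=8.
Step 16. [r1c6∈{1,6}] across row 1, 6 lands solely at r1c6. So r1c6=6.
Step 17. [r4c2∈{6}] only 6 remains possible at r4c2 ⇒ r4c2=6.
Step 18. [r2c6∈{1}] only 1 remains possible at r2c6. So r2c6=1.
Step 19. [r3c6∈{5}] r3c6's peers cover all but 5. So r3c6=5.
Step 20. [r6c5∈{5}] r6c5 has the single candidate 5. So r6c5=5.
Step 21. [r1c1∈{1}] r1c1 is down to just 1, so r1c1=1.
Step 22. [r2c1∈{4}] r2c1 has the single candidate 4. So r2c1=4.
Step 23. [r2c8∈{3}] r2c8 has the single candidate 3 ⇒ r2c8=3.
Step 24. [r4c9∈{1}] r4c9 has the single candidate 1, so r4c9=1.
Step 25. [r5c6∈{2}] r5c6 has the single candidate 2, so r5c6=2.
Step 26. [r8c5∈{1}] r8c5 has the single candidate 1 ⇒ r8c5=1.
Step 27. [r5c5∈{4}] only 4 remains possible at r5c5. So r5c5=4.
Step 28. [r6c6∈{8}] only 8 remains possible at r6c6, so r6c6=8.
Step 29. [r3c3∈{6}] nothing but 6 survives at r3c3 ⇒ r3c3=6.
Step 30. [r7c9∈{4}] nothing but 4 survives at r7c9, so r7c9=4.
Step 31. [r7c6∈{7}] r7c6 has the single candidate 7, so r7c6=7.
Step 32. [r5c1∈{7}] r5c1's peers cover all but 7. So r5c1=7.
Step 33. [r6c8∈{7}] r6c8's peers cover all but 7. So r6c8=7.
Step 34. [r4c4∈{9}] r4c4 is down to just 9. So r4c4=9.
Step 35. [r9c8∈{9}] nothing but 9 survives at r9c8 ⇒ r9c8=9.
Step 36. [r5c3∈{9}] r5c3's peers cover all but 9 ⇒ r5c3=9.
Step 37. [r9c7∈{2}] nothing but 2 survives at r9c7. So r9c7=2.
Step 38. [r7c3∈{3}] r7c3 has the single candidate 3 ⇒ r7c3=3.
Step 39. [r6c4∈{6}] only 6 remains possible at r6c4, so r6c4=6.
Step 40. [r2c3∈{2}] r2c3 has the single candidate 2, so r2c3=2.
Step 41. [r4c1∈{8}] r4c1 is down to just 8, so r4c1=8.
Step 42. [r8c8∈{6}] r8c8 is down to just 6 ⇒ r8c8=6.
Step 43. [r7c8∈{5}] r7c8 is down to just 5, so r7c8=5.

Answer: 1 5 8 3 9 6 7 4 2 / 4 9 2 7 8 1 5 3 6 / 3 7 6 4 2 5 8 1 9 / 8 6 5 9 7 3 4 2 1 / 7 3 9 1 4 2 6 8 5 / 2 4 1 6 5 8 9 7 3 / 9 2 3 8 6 7 1 5 4 / 5 8 4 2 1 9 3 6 7 / 6 1 7 5 3 4 2 9 8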